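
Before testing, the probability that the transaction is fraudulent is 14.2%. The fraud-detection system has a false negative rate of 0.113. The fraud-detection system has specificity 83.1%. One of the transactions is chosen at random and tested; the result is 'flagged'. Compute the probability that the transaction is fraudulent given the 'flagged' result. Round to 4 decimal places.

Let H be the event that the transaction is fraudulent. P(H) = 0.142, so P(¬H) = 0.858. With E the 'flagged' result, P(E|H) = 0.887 and P(E|¬H) = 0.169.
P(E) = 0.887·0.142 + 0.169·0.858 = 0.12595 + 0.14500 = 0.27096.
By Bayes' theorem, P(H|E) = 0.12595 / 0.27096 = 0.4649.

P(H | E) ≈ 0.4649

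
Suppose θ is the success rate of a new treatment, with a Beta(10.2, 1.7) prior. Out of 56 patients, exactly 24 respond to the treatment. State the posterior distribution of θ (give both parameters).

Posterior: Beta(34.2, 33.7)

The binomial likelihood is conjugate to the Beta prior: with 24 successes and 32 failures, the posterior is Beta(10.2+24, 1.7+32) = Beta(34.2, 33.7).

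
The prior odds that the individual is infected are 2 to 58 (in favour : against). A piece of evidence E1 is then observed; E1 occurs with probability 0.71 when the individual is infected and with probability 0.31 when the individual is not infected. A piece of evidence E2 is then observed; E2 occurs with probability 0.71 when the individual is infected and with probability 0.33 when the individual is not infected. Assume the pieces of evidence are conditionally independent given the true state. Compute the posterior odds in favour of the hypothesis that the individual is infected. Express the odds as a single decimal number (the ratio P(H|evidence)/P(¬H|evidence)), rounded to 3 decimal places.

Posterior odds ≈ 0.170

Prior odds = 2/58 = 0.034483. In log-odds, ln(0.034483) = -3.3673.
Add log likelihood ratios: ln(2.2903) + ln(2.1515) = 1.5949.
Posterior log-odds = -1.7724, so posterior odds = exp(-1.7724) = 0.16992.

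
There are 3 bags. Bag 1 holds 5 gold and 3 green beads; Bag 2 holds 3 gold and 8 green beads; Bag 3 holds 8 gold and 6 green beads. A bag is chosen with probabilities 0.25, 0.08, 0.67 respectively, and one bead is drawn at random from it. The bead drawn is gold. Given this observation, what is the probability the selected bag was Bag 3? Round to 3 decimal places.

Posterior probability ≈ 0.683

P(gold|Bag 1) = 0.625; P(gold|Bag 2) = 0.2727; P(gold|Bag 3) = 0.5714.
Prior × likelihood for each source: 0.25·0.625=0.1562, 0.08·0.2727=0.02182, 0.67·0.5714=0.3829. Summing gives P(gold) = 0.56093.
P(Bag 3 | gold) = 0.3829 / 0.56093 = 0.683.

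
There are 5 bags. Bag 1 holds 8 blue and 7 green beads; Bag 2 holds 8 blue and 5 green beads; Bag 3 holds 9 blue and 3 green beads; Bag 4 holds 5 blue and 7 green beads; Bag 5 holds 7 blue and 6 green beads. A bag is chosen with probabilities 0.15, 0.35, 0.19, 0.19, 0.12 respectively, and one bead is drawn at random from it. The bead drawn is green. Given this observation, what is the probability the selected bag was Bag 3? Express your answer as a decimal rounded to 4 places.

Tabulate prior·likelihood by source: [1] prior 0.15, lik 0.4667, product 0.07000; [2] prior 0.35, lik 0.3846, product 0.1346; [3] prior 0.19, lik 0.25, product 0.04750; [4] prior 0.19, lik 0.5833, product 0.1108; [5] prior 0.12, lik 0.4615, product 0.05538.
Normalizing constant = 0.41833; the posterior for Bag 3 is its product over the sum, 0.04750/0.41833 = 0.1135.

Posterior probability ≈ 0.1135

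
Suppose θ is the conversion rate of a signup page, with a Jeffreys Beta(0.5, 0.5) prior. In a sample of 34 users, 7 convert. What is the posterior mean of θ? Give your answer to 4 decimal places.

Observing 7 successes and 27 failures updates Beta(0.5, 0.5) by adding the success and failure counts to the two shape parameters: α = 0.5+7 = 7.5, β = 0.5+27 = 27.5.
E[θ | data] = 7.5/(7.5+27.5) = 0.2143.

Posterior mean ≈ 0.2143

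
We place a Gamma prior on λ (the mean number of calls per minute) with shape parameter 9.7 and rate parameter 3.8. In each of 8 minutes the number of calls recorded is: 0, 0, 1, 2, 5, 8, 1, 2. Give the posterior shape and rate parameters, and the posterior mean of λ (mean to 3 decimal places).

The Poisson likelihood adds the total count to the shape and the number of exposure periods to the rate. Here ∑xᵢ = 19 and n = 8, so shape 9.7→28.7 and rate 3.8→11.8.
E[λ | data] = 28.7/11.8 = 2.432.

Posterior: Gamma(shape=28.7, rate=11.8); mean ≈ 2.432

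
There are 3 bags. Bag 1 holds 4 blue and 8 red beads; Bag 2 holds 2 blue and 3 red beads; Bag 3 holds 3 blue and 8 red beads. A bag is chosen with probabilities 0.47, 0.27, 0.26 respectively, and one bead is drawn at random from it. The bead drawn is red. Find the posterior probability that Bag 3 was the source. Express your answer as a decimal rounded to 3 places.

P(red|Bag 1) = 0.6667; P(red|Bag 2) = 0.6; P(red|Bag 3) = 0.7273.
Prior × likelihood for each source: 0.47·0.6667=0.3133, 0.27·0.6=0.1620, 0.26·0.7273=0.1891. Summing gives P(red) = 0.66442.
P(Bag 3 | red) = 0.1891 / 0.66442 = 0.285.

Posterior probability ≈ 0.285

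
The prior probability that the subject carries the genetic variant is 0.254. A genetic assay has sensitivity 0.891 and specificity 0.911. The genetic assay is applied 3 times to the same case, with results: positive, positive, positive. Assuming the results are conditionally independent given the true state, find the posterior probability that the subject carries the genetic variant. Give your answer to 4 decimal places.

With H the event that the subject carries the genetic variant, the joint likelihood of the observed sequence is P(data|H) = 0.891·0.891·0.891 = 0.70735 and P(data|¬H) = 0.089·0.089·0.089 = 0.00070497.
Bayes: P(H|data) = 0.254·0.70735 / (0.254·0.70735 + 0.746·0.00070497) = 0.17967/0.18019 = 0.9971.

Posterior P(H) ≈ 0.9971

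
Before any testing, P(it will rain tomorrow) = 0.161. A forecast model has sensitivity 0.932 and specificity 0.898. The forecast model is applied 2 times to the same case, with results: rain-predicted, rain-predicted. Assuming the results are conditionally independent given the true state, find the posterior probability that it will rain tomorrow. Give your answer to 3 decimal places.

Posterior P(H) ≈ 0.941

With H the event that it will rain tomorrow, the joint likelihood of the observed sequence is P(data|H) = 0.932·0.932 = 0.86862 and P(data|¬H) = 0.102·0.102 = 0.010404.
Bayes: P(H|data) = 0.161·0.86862 / (0.161·0.86862 + 0.839·0.010404) = 0.13985/0.14858 = 0.9412.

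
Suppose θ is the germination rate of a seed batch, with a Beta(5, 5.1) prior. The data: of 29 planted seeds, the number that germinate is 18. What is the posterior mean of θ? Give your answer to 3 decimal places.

Posterior mean ≈ 0.588

The binomial likelihood is conjugate to the Beta prior: with 18 successes and 11 failures, the posterior is Beta(5+18, 5.1+11) = Beta(23, 16.1).
E[θ | data] = 23/(23+16.1) = 0.588.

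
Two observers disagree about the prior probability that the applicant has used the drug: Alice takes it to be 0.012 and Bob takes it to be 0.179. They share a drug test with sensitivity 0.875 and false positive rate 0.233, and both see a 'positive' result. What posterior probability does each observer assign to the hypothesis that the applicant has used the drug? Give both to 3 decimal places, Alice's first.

P('+'|H) = 0.875, P('+'|¬H) = 0.233.
Alice: numerator 0.875·0.012 = 0.010500; evidence = 0.010500+0.233·0.988 = 0.24070; posterior = 0.044.
Bob: numerator 0.875·0.179 = 0.15662; evidence = 0.15662+0.233·0.821 = 0.34792; posterior = 0.450.

Alice: 0.044; Bob: 0.450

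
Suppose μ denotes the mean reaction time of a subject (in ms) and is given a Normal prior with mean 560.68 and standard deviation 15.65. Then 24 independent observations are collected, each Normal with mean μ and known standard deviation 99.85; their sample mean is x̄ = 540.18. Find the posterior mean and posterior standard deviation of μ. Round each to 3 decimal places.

Posterior mean ≈ 553.076; posterior SD ≈ 12.413

With known σ, the Normal prior is conjugate. Weight on the data is w = (n/σ²)/(n/σ² + 1/τ₀²) = 0.00240722/(0.00240722+0.00408292) = 0.37090.
Posterior mean = w·x̄ + (1−w)·μ₀ = 0.37090·540.18 + 0.62910·560.68 = 553.076. Posterior variance = 1/(0.00240722+0.00408292) = 154.080, so SD = 12.413.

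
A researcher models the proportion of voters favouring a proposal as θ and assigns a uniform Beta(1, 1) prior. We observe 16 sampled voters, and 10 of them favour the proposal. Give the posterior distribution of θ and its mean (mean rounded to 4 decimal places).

Observing 10 successes and 6 failures updates Beta(1, 1) by adding the success and failure counts to the two shape parameters: α = 1+10 = 11, β = 1+6 = 7.
E[θ | data] = 11/(11+7) = 0.6111.

Posterior: Beta(11, 7); mean ≈ 0.6111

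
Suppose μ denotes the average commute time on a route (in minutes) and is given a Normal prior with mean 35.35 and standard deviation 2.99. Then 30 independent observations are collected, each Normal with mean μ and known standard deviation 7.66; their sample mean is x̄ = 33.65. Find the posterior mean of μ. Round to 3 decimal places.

With known σ, the Normal prior is conjugate. Weight on the data is w = (n/σ²)/(n/σ² + 1/τ₀²) = 0.511286/(0.511286+0.111856) = 0.82050.
Posterior mean = w·x̄ + (1−w)·μ₀ = 0.82050·33.65 + 0.17950·35.35 = 33.955.

Posterior mean ≈ 33.955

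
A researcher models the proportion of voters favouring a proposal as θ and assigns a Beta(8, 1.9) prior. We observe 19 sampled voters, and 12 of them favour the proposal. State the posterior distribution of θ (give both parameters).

Posterior: Beta(20, 8.9)

Observing 12 successes and 7 failures updates Beta(8, 1.9) by adding the success and failure counts to the two shape parameters: α = 8+12 = 20, β = 1.9+7 = 8.9.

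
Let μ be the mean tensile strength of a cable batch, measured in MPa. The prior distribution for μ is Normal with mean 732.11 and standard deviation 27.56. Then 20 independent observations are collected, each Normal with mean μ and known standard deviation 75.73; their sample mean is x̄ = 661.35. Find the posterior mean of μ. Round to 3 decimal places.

Posterior mean ≈ 680.743

With known σ, the Normal prior is conjugate. Weight on the data is w = (n/σ²)/(n/σ² + 1/τ₀²) = 0.00348734/(0.00348734+0.00131656) = 0.72594.
Posterior mean = w·x̄ + (1−w)·μ₀ = 0.72594·661.35 + 0.27406·732.11 = 680.743.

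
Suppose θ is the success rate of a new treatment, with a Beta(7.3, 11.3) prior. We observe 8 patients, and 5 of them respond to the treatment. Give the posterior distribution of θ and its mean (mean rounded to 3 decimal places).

Posterior: Beta(12.3, 14.3); mean ≈ 0.462

Observing 5 successes and 3 failures updates Beta(7.3, 11.3) by adding the success and failure counts to the two shape parameters: α = 7.3+5 = 12.3, β = 11.3+3 = 14.3.
E[θ | data] = 12.3/(12.3+14.3) = 0.462.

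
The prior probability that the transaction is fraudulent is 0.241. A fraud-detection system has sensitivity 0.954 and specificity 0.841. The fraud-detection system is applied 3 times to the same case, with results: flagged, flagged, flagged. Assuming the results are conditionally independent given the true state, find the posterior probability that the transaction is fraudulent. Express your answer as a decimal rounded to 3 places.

Posterior P(H) ≈ 0.986

With H the event that the transaction is fraudulent, the joint likelihood of the observed sequence is P(data|H) = 0.954·0.954·0.954 = 0.86825 and P(data|¬H) = 0.159·0.159·0.159 = 0.0040197.
Bayes: P(H|data) = 0.241·0.86825 / (0.241·0.86825 + 0.759·0.0040197) = 0.20925/0.21230 = 0.9856.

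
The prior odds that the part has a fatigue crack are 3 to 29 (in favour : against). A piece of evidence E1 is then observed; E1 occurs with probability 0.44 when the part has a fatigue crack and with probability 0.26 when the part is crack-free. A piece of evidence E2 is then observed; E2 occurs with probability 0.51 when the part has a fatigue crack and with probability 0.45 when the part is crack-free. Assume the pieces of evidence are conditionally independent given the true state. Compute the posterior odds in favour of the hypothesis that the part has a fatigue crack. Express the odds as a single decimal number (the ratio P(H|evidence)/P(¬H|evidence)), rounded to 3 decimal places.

Prior odds = 3/29 = 0.10345. In log-odds, ln(0.10345) = -2.2687.
Add log likelihood ratios: ln(1.6923) + ln(1.1333) = 0.65126.
Posterior log-odds = -1.6174, so posterior odds = exp(-1.6174) = 0.19841.

Posterior odds ≈ 0.198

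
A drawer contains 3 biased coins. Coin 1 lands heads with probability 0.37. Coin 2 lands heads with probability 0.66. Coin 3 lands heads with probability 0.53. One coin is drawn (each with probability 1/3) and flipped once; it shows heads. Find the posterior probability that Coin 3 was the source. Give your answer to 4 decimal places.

Posterior probability ≈ 0.3397

P(heads|C1) = 0.37; P(heads|C2) = 0.66; P(heads|C3) = 0.53.
Prior × likelihood for each source: 0.333333·0.37=0.1233, 0.333333·0.66=0.2200, 0.333333·0.53=0.1767. Summing gives P(heads) = 0.52000.
P(Coin 3 | heads) = 0.1767 / 0.52000 = 0.3397.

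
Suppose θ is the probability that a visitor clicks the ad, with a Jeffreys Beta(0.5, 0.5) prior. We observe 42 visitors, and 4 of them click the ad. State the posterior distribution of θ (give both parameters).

Observing 4 successes and 38 failures updates Beta(0.5, 0.5) by adding the success and failure counts to the two shape parameters: α = 0.5+4 = 4.5, β = 0.5+38 = 38.5.

Posterior: Beta(4.5, 38.5)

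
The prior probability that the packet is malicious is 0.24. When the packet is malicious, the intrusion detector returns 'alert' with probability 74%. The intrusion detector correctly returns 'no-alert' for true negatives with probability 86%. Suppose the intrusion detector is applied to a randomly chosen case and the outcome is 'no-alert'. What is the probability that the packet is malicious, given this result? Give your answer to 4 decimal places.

P(H | E) ≈ 0.0872

Write H for 'the packet is malicious'. Prior odds H:¬H = 0.24/0.76 = 0.31579. For the 'no-alert' outcome, the likelihood ratio is 0.26/0.86 = 0.30233.
Posterior odds = 0.31579 × 0.30233 = 0.095471, so P(H|E) = 0.095471/(1+0.095471) = 0.0872.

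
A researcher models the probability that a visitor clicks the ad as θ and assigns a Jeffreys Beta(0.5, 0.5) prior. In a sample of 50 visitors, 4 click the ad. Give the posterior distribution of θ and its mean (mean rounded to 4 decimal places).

Posterior: Beta(4.5, 46.5); mean ≈ 0.0882

The binomial likelihood is conjugate to the Beta prior: with 4 successes and 46 failures, the posterior is Beta(0.5+4, 0.5+46) = Beta(4.5, 46.5).
E[θ | data] = 4.5/(4.5+46.5) = 0.0882.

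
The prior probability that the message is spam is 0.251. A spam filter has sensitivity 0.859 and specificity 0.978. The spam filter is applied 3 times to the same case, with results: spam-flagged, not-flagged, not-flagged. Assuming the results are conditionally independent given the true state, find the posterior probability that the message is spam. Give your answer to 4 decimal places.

Let H be the event that the message is spam; start with P(H) = 0.251. P('spam-flagged'|H) = 0.859, P('spam-flagged'|¬H) = 0.022.
Update on result 1 ('spam-flagged'): P(H) ← 0.859·0.2510 / (0.859·0.2510 + 0.022·0.7490) = 0.21561/0.23209 = 0.9290.
Update on result 2 ('not-flagged'): P(H) ← 0.141·0.9290 / (0.141·0.9290 + 0.978·0.0710) = 0.13099/0.20043 = 0.6536.
Update on result 3 ('not-flagged'): P(H) ← 0.141·0.6536 / (0.141·0.6536 + 0.978·0.3464) = 0.092151/0.43098 = 0.2138.

Posterior P(H) ≈ 0.2138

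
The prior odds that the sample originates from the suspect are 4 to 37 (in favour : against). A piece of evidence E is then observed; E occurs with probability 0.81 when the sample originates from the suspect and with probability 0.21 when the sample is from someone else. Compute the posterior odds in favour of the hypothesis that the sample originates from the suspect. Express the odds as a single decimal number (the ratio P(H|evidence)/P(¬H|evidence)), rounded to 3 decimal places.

Prior odds = 4/37 = 0.10811.
Likelihood ratio for E = 0.81/0.21 = 3.8571.
Posterior odds = prior odds × LR = 0.41699.

Posterior odds ≈ 0.417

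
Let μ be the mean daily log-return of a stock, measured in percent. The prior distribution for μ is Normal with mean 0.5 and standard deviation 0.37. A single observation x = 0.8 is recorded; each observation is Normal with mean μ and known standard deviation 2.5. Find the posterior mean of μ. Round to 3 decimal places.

With known σ, the Normal prior is conjugate. Weight on the data is w = (n/σ²)/(n/σ² + 1/τ₀²) = 0.160000/(0.160000+7.30460) = 0.021434.
Posterior mean = w·x̄ + (1−w)·μ₀ = 0.021434·0.8 + 0.97857·0.5 = 0.506.

Posterior mean ≈ 0.506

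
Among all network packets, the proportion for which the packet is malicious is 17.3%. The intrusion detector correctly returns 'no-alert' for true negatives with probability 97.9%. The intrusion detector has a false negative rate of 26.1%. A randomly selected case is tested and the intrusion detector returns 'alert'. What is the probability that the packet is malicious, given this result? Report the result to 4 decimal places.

Let H be the event that the packet is malicious. P(H) = 0.173, so P(¬H) = 0.827. With E the 'alert' result, P(E|H) = 0.739 and P(E|¬H) = 0.021.
P(E) = 0.739·0.173 + 0.021·0.827 = 0.12785 + 0.017367 = 0.14521.
By Bayes' theorem, P(H|E) = 0.12785 / 0.14521 = 0.8804.

P(H | E) ≈ 0.8804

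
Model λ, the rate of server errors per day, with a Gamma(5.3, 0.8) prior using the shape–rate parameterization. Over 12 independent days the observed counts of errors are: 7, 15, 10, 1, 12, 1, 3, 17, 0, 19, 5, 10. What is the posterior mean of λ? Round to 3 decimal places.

The Poisson likelihood adds the total count to the shape and the number of exposure periods to the rate. Here ∑xᵢ = 100 and n = 12, so shape 5.3→105.3 and rate 0.8→12.8.
E[λ | data] = 105.3/12.8 = 8.227.

Posterior mean ≈ 8.227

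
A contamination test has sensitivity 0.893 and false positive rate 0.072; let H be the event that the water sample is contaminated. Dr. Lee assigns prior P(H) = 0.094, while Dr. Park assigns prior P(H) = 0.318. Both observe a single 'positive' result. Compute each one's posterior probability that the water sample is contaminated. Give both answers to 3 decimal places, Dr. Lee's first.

The likelihood ratio for a 'positive' result is 0.893/0.072 = 12.403.
Dr. Lee: prior odds 0.094/0.906 = 0.10375; posterior odds 1.2868; posterior probability 0.563.
Dr. Park: prior odds 0.318/0.682 = 0.46628; posterior odds 5.7831; posterior probability 0.853.

Dr. Lee: 0.563; Dr. Park: 0.853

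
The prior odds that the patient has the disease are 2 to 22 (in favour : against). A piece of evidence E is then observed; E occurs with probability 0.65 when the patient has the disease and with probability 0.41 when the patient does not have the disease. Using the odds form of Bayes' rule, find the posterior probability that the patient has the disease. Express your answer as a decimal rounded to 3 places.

Prior odds = 2/22 = 0.090909.
Likelihood ratio for E = 0.65/0.41 = 1.5854.
Posterior odds = prior odds × LR = 0.14412.
Posterior probability = odds/(1+odds) = 0.14412/1.1441 = 0.126.

Posterior probability ≈ 0.126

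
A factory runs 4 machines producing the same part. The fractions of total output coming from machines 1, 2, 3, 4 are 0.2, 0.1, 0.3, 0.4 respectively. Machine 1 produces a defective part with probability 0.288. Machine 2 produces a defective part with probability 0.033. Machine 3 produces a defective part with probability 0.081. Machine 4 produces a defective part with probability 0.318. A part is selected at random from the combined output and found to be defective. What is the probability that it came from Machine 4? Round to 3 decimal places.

P(defective|M1) = 0.288; P(defective|M2) = 0.033; P(defective|M3) = 0.081; P(defective|M4) = 0.318.
Prior × likelihood for each source: 0.2·0.288=0.05760, 0.1·0.033=0.003300, 0.3·0.081=0.02430, 0.4·0.318=0.1272. Summing gives P(defective) = 0.21240.
P(Machine 4 | defective) = 0.1272 / 0.21240 = 0.599.

Posterior probability ≈ 0.599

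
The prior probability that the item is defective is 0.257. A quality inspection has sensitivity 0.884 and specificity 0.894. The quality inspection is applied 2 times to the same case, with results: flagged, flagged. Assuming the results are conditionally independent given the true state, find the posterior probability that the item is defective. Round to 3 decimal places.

Posterior P(H) ≈ 0.960

With H the event that the item is defective, the joint likelihood of the observed sequence is P(data|H) = 0.884·0.884 = 0.78146 and P(data|¬H) = 0.106·0.106 = 0.011236.
Bayes: P(H|data) = 0.257·0.78146 / (0.257·0.78146 + 0.743·0.011236) = 0.20083/0.20918 = 0.9601.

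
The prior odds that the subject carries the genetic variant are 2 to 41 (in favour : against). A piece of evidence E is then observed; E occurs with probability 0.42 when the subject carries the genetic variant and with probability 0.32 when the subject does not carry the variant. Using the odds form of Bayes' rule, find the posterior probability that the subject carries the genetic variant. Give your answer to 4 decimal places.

Posterior probability ≈ 0.0602

Prior odds = 2/41 = 0.048780.
Likelihood ratio for E = 0.42/0.32 = 1.3125.
Posterior odds = prior odds × LR = 0.064024.
Posterior probability = odds/(1+odds) = 0.064024/1.0640 = 0.0602.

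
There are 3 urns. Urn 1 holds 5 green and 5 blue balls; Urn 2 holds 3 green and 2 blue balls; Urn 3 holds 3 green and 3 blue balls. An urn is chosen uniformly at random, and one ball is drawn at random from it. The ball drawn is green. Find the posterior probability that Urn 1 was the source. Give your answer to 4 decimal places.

Posterior probability ≈ 0.3125

P(green|Urn 1) = 0.5; P(green|Urn 2) = 0.6; P(green|Urn 3) = 0.5.
Prior × likelihood for each source: 0.333333·0.5=0.1667, 0.333333·0.6=0.2000, 0.333333·0.5=0.1667. Summing gives P(green) = 0.53333.
P(Urn 1 | green) = 0.1667 / 0.53333 = 0.3125.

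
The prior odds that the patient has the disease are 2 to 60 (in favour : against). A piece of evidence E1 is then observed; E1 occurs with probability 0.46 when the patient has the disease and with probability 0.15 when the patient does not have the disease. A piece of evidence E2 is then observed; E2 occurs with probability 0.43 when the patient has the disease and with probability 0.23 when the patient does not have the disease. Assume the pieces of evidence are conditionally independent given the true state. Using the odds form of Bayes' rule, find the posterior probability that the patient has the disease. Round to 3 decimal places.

Posterior probability ≈ 0.160

Prior odds = 2/60 = 0.033333.
Likelihood ratio for E1 = 0.46/0.15 = 3.0667.
Likelihood ratio for E2 = 0.43/0.23 = 1.8696.
Posterior odds = prior odds × LR₁ × LR₂ = 0.19111.
Posterior probability = odds/(1+odds) = 0.19111/1.1911 = 0.160.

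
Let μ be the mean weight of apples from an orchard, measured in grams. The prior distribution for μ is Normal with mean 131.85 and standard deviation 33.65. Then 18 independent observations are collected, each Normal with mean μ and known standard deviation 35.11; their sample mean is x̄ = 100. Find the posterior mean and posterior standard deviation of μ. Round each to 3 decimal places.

Prior precision 1/τ₀² = 1/33.65² = 0.00088314; data precision n/σ² = 18/35.11² = 0.0146019.
Posterior precision = 0.00088314 + 0.0146019 = 0.0154851, giving posterior SD = 1/√0.0154851 = 8.036.
Posterior mean = (0.00088314·131.85 + 0.0146019·100) / 0.0154851 = 101.816.

Posterior mean ≈ 101.816; posterior SD ≈ 8.036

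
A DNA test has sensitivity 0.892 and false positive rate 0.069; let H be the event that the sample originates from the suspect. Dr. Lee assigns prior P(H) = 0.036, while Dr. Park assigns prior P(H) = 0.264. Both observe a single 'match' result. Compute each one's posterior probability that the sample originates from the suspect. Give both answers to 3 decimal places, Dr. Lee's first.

Dr. Lee: 0.326; Dr. Park: 0.823

P('+'|H) = 0.892, P('+'|¬H) = 0.069.
Dr. Lee: numerator 0.892·0.036 = 0.032112; evidence = 0.032112+0.069·0.964 = 0.098628; posterior = 0.326.
Dr. Park: numerator 0.892·0.264 = 0.23549; evidence = 0.23549+0.069·0.736 = 0.28627; posterior = 0.823.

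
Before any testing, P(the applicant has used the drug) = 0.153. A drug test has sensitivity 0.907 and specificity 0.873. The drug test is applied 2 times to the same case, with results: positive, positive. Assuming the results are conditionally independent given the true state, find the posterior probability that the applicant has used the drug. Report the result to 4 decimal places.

Let H be the event that the applicant has used the drug; start with P(H) = 0.153. P('positive'|H) = 0.907, P('positive'|¬H) = 0.127.
Update on result 1 ('positive'): P(H) ← 0.907·0.1530 / (0.907·0.1530 + 0.127·0.8470) = 0.13877/0.24634 = 0.5633.
Update on result 2 ('positive'): P(H) ← 0.907·0.5633 / (0.907·0.5633 + 0.127·0.4367) = 0.51094/0.56640 = 0.9021.

Posterior P(H) ≈ 0.9021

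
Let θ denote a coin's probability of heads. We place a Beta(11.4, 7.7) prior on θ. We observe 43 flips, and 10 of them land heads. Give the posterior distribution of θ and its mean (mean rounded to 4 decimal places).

The binomial likelihood is conjugate to the Beta prior: with 10 successes and 33 failures, the posterior is Beta(11.4+10, 7.7+33) = Beta(21.4, 40.7).
Posterior mean = α/(α+β) = 21.4/62.1 = 0.3446.

Posterior: Beta(21.4, 40.7); mean ≈ 0.3446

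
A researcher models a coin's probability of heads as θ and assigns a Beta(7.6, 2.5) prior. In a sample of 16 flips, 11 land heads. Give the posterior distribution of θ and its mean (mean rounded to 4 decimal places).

Observing 11 successes and 5 failures updates Beta(7.6, 2.5) by adding the success and failure counts to the two shape parameters: α = 7.6+11 = 18.6, β = 2.5+5 = 7.5.
Posterior mean = α/(α+β) = 18.6/26.1 = 0.7126.

Posterior: Beta(18.6, 7.5); mean ≈ 0.7126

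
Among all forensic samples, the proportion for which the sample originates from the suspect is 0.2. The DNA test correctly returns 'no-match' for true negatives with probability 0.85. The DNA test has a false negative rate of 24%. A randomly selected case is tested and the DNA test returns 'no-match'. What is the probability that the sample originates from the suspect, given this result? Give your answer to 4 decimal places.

Write H for 'the sample originates from the suspect'. Prior odds H:¬H = 0.2/0.8 = 0.25000. For the 'no-match' outcome, the likelihood ratio is 0.24/0.85 = 0.28235.
Posterior odds = 0.25000 × 0.28235 = 0.070588, so P(H|E) = 0.070588/(1+0.070588) = 0.0659.

P(H | E) ≈ 0.0659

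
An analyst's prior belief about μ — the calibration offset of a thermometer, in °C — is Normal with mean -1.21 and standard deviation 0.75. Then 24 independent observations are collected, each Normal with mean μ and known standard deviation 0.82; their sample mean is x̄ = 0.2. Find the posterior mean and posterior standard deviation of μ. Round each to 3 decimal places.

With known σ, the Normal prior is conjugate. Weight on the data is w = (n/σ²)/(n/σ² + 1/τ₀²) = 35.6930/(35.6930+1.77778) = 0.95256.
Posterior mean = w·x̄ + (1−w)·μ₀ = 0.95256·0.2 + 0.047444·-1.21 = 0.133. Posterior variance = 1/(35.6930+1.77778) = 0.0266874, so SD = 0.163.

Posterior mean ≈ 0.133; posterior SD ≈ 0.163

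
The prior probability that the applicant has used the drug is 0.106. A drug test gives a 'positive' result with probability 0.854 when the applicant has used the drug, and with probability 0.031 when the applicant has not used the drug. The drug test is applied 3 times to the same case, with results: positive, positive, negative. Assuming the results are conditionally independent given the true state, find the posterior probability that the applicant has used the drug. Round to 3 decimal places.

Let H be the event that the applicant has used the drug; start with P(H) = 0.106. P('positive'|H) = 0.854, P('positive'|¬H) = 0.031.
Update on result 1 ('positive'): P(H) ← 0.854·0.1060 / (0.854·0.1060 + 0.031·0.8940) = 0.090524/0.11824 = 0.7656.
Update on result 2 ('positive'): P(H) ← 0.854·0.7656 / (0.854·0.7656 + 0.031·0.2344) = 0.65383/0.66110 = 0.9890.
Update on result 3 ('negative'): P(H) ← 0.146·0.9890 / (0.146·0.9890 + 0.969·0.0110) = 0.14440/0.15505 = 0.9313.

Posterior P(H) ≈ 0.931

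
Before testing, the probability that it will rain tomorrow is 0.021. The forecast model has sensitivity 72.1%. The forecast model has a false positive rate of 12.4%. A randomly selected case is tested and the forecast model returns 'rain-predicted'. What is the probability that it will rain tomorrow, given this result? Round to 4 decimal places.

P(H | E) ≈ 0.1109

Write H for 'it will rain tomorrow'. Prior odds H:¬H = 0.021/0.979 = 0.021450. For the 'rain-predicted' outcome, the likelihood ratio is 0.721/0.124 = 5.8145.
Posterior odds = 0.021450 × 5.8145 = 0.12472, so P(H|E) = 0.12472/(1+0.12472) = 0.1109.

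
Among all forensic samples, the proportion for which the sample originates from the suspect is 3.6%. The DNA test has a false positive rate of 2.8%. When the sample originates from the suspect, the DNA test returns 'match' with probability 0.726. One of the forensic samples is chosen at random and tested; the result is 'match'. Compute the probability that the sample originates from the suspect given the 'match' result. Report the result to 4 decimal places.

Write H for 'the sample originates from the suspect'. Prior odds H:¬H = 0.036/0.964 = 0.037344. For the 'match' outcome, the likelihood ratio is 0.726/0.028 = 25.929.
Posterior odds = 0.037344 × 25.929 = 0.96829, so P(H|E) = 0.96829/(1+0.96829) = 0.4919.

P(H | E) ≈ 0.4919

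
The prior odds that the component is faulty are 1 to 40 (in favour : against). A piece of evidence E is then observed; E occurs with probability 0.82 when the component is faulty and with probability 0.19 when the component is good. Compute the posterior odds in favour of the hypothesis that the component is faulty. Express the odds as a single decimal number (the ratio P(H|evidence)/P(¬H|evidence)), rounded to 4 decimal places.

Prior odds = 1/40 = 0.025000. In log-odds, ln(0.025000) = -3.6889.
Add log likelihood ratio: ln(4.3158) = 1.4623.
Posterior log-odds = -2.2266, so posterior odds = exp(-2.2266) = 0.10789.

Posterior odds ≈ 0.1079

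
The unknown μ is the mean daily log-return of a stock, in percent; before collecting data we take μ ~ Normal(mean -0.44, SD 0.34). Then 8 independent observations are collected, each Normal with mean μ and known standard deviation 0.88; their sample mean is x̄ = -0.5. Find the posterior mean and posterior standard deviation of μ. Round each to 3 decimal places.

With known σ, the Normal prior is conjugate. Weight on the data is w = (n/σ²)/(n/σ² + 1/τ₀²) = 10.3306/(10.3306+8.65052) = 0.54426.
Posterior mean = w·x̄ + (1−w)·μ₀ = 0.54426·-0.5 + 0.45574·-0.44 = -0.473. Posterior variance = 1/(10.3306+8.65052) = 0.0526840, so SD = 0.230.

Posterior mean ≈ -0.473; posterior SD ≈ 0.230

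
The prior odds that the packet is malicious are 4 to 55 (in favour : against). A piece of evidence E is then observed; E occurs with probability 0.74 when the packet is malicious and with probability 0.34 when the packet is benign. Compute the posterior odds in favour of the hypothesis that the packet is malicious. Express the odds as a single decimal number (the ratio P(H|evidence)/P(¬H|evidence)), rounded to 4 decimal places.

Posterior odds ≈ 0.1583

Prior odds = 4/55 = 0.072727.
Likelihood ratio for E = 0.74/0.34 = 2.1765.
Posterior odds = prior odds × LR = 0.15829.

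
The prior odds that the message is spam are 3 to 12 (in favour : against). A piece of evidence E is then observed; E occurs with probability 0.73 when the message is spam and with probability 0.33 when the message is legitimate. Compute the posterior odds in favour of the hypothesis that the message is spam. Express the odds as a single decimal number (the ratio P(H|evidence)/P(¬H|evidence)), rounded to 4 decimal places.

Posterior odds ≈ 0.5530

Prior odds = 3/12 = 0.25000. In log-odds, ln(0.25000) = -1.3863.
Add log likelihood ratio: ln(2.2121) = 0.79395.
Posterior log-odds = -0.59234, so posterior odds = exp(-0.59234) = 0.55303.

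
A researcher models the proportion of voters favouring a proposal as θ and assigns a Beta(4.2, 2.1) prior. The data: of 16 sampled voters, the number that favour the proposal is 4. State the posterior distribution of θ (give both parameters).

Posterior: Beta(8.2, 14.1)

Observing 4 successes and 12 failures updates Beta(4.2, 2.1) by adding the success and failure counts to the two shape parameters: α = 4.2+4 = 8.2, β = 2.1+12 = 14.1.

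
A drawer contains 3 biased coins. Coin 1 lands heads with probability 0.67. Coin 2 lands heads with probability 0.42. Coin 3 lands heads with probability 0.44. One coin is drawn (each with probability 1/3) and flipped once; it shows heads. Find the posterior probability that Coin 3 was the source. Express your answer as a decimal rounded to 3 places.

P(heads|C1) = 0.67; P(heads|C2) = 0.42; P(heads|C3) = 0.44.
Prior × likelihood for each source: 0.333333·0.67=0.2233, 0.333333·0.42=0.1400, 0.333333·0.44=0.1467. Summing gives P(heads) = 0.51000.
P(Coin 3 | heads) = 0.1467 / 0.51000 = 0.288.

Posterior probability ≈ 0.288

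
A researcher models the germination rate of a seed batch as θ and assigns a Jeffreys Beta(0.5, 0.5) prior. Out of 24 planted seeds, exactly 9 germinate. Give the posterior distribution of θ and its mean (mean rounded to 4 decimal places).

Posterior: Beta(9.5, 15.5); mean ≈ 0.3800

The binomial likelihood is conjugate to the Beta prior: with 9 successes and 15 failures, the posterior is Beta(0.5+9, 0.5+15) = Beta(9.5, 15.5).
Posterior mean = α/(α+β) = 9.5/25 = 0.3800.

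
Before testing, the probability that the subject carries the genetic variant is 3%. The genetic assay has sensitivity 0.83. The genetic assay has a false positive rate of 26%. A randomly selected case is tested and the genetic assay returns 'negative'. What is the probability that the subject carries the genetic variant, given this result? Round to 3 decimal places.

P(H | E) ≈ 0.007

Write H for 'the subject carries the genetic variant'. Prior odds H:¬H = 0.03/0.97 = 0.030928. For the 'negative' outcome, the likelihood ratio is 0.17/0.74 = 0.22973.
Posterior odds = 0.030928 × 0.22973 = 0.0071050, so P(H|E) = 0.0071050/(1+0.0071050) = 0.007.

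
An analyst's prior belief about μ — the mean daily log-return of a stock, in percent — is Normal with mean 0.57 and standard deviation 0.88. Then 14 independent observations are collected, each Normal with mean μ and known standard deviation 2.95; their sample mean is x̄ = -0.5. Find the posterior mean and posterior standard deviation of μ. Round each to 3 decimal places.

Prior precision 1/τ₀² = 1/0.88² = 1.29132; data precision n/σ² = 14/2.95² = 1.60873.
Posterior precision = 1.29132 + 1.60873 = 2.90006, giving posterior SD = 1/√2.90006 = 0.587.
Posterior mean = (1.29132·0.57 + 1.60873·-0.5) / 2.90006 = -0.024.

Posterior mean ≈ -0.024; posterior SD ≈ 0.587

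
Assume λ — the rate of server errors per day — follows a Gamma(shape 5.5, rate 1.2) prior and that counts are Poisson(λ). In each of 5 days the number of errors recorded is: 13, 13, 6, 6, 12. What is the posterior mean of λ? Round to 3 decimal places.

Posterior mean ≈ 8.952

Total count ∑xᵢ = 50 over n = 5 days.
Gamma is conjugate to the Poisson likelihood: posterior is Gamma(shape = 5.5+50 = 55.5, rate = 1.2+5 = 6.2).
Posterior mean = shape/rate = 55.5/6.2 = 8.952.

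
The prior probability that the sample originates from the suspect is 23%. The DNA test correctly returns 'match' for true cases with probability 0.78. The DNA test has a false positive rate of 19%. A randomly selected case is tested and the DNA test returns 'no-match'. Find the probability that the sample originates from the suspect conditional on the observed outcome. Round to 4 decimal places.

P(H | E) ≈ 0.0750

Let H be the event that the sample originates from the suspect. P(H) = 0.23, so P(¬H) = 0.77. With E the 'no-match' result, P(E|H) = 0.22 and P(E|¬H) = 0.81.
P(E) = 0.22·0.23 + 0.81·0.77 = 0.050600 + 0.62370 = 0.67430.
By Bayes' theorem, P(H|E) = 0.050600 / 0.67430 = 0.0750.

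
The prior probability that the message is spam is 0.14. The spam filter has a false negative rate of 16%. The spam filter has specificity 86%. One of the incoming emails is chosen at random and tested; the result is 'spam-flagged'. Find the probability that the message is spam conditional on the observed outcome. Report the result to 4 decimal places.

P(H | E) ≈ 0.4941

Write H for 'the message is spam'. Prior odds H:¬H = 0.14/0.86 = 0.16279. For the 'spam-flagged' outcome, the likelihood ratio is 0.84/0.14 = 6.0000.
Posterior odds = 0.16279 × 6.0000 = 0.97674, so P(H|E) = 0.97674/(1+0.97674) = 0.4941.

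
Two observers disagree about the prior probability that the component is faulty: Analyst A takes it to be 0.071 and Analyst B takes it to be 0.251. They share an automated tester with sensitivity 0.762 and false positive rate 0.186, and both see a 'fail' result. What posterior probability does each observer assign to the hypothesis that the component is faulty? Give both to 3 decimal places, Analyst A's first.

Analyst A: 0.238; Analyst B: 0.579

The likelihood ratio for a 'fail' result is 0.762/0.186 = 4.0968.
Analyst A: prior odds 0.071/0.929 = 0.076426; posterior odds 0.31310; posterior probability 0.238.
Analyst B: prior odds 0.251/0.749 = 0.33511; posterior odds 1.3729; posterior probability 0.579.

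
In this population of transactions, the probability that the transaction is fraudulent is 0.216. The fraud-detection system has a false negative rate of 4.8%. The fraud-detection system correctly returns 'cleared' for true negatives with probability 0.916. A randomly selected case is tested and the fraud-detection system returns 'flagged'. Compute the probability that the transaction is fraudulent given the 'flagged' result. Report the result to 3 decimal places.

P(H | E) ≈ 0.757

Write H for 'the transaction is fraudulent'. Prior odds H:¬H = 0.216/0.784 = 0.27551. For the 'flagged' outcome, the likelihood ratio is 0.952/0.084 = 11.333.
Posterior odds = 0.27551 × 11.333 = 3.1224, so P(H|E) = 3.1224/(1+3.1224) = 0.757.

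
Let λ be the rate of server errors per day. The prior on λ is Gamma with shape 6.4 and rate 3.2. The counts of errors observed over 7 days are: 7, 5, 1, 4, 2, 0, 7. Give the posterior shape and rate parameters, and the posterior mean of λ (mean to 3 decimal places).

Posterior: Gamma(shape=32.4, rate=10.2); mean ≈ 3.176

The Poisson likelihood adds the total count to the shape and the number of exposure periods to the rate. Here ∑xᵢ = 26 and n = 7, so shape 6.4→32.4 and rate 3.2→10.2.
E[λ | data] = 32.4/10.2 = 3.176.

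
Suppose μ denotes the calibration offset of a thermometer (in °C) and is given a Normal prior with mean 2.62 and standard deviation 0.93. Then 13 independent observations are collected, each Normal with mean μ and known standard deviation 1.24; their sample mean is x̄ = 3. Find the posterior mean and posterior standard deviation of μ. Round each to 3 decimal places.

Posterior mean ≈ 2.954; posterior SD ≈ 0.323

Prior precision 1/τ₀² = 1/0.93² = 1.15620; data precision n/σ² = 13/1.24² = 8.45473.
Posterior precision = 1.15620 + 8.45473 = 9.61094, giving posterior SD = 1/√9.61094 = 0.323.
Posterior mean = (1.15620·2.62 + 8.45473·3) / 9.61094 = 2.954.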